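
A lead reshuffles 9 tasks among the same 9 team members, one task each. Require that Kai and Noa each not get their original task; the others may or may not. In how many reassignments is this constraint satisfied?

287280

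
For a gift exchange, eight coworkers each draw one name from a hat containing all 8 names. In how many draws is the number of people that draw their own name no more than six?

# with exactly i fixed is C(8,i)·!(8-i); sum over i=0..6:
  i=0: C(8,0)·!8 = 1·14833 = 14833
  i=1: C(8,1)·!7 = 8·1854 = 14832
  i=2: C(8,2)·!6 = 28·265 = 7420
  i=3: C(8,3)·!5 = 56·44 = 2464
  i=4: C(8,4)·!4 = 70·9 = 630
  i=5: C(8,5)·!3 = 56·2 = 112
  i=6: C(8,6)·!2 = 28·1 = 28
Total = 40319.

40319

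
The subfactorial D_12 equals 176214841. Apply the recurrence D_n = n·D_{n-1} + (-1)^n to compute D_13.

2290792932

D_13 = 13·176214841 - 1 = 2290792932.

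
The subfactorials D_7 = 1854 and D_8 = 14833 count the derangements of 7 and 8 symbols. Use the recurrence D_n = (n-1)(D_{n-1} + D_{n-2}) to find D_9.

D_9 = (9-1)·(D_8 + D_7) = 8·(14833 + 1854) = 8·16687 = 133496.

133496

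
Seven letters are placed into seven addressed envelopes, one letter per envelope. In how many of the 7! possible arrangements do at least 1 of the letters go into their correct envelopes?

3186

# with exactly i fixed is C(7,i)·!(7-i); sum over i=1..7:
  i=1: C(7,1)·!6 = 7·265 = 1855
  i=2: C(7,2)·!5 = 21·44 = 924
  i=3: C(7,3)·!4 = 35·9 = 315
  i=4: C(7,4)·!3 = 35·2 = 70
  i=5: C(7,5)·!2 = 21·1 = 21
  i=6: C(7,6)·!1 = 7·0 = 0
  i=7: C(7,7)·!0 = 1·1 = 1
Total = 3186.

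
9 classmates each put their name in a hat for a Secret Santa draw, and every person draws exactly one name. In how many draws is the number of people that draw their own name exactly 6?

Choose which 6 of the 9 are fixed: C(9,6) = 84.
The remaining 3 must be deranged: !3 = 2.
Total: 84 × 2 = 168.

168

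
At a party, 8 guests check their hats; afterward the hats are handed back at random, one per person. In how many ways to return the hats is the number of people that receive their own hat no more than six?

Sum C(8,i)·!(8-i) for i = 0..6:
  i=0: C(8,0)·!8 = 1·14833 = 14833
  i=1: C(8,1)·!7 = 8·1854 = 14832
  i=2: C(8,2)·!6 = 28·265 = 7420
  i=3: C(8,3)·!5 = 56·44 = 2464
  i=4: C(8,4)·!4 = 70·9 = 630
  i=5: C(8,5)·!3 = 56·2 = 112
  i=6: C(8,6)·!2 = 28·1 = 28
Total = 40319.

40319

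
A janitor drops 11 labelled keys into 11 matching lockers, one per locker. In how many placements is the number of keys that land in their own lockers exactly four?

Pick the 4 fixed positions: C(11,4) = 330 ways.
The other 7 form a derangement: !7 = 1854.
Total: 330 × 1854 = 611820.

611820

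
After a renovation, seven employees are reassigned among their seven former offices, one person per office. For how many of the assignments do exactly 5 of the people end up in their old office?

Pick the 5 fixed positions: C(7,5) = 21 ways.
The remaining 2 must be deranged: !2 = 1.
Total: 21 × 1 = 21.

21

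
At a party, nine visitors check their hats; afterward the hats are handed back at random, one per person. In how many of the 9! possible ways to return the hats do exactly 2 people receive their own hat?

Pick the 2 fixed positions: C(9,2) = 36 ways.
The other 7 form a derangement: !7 = 1854.
Total: 36 × 1854 = 66744.

66744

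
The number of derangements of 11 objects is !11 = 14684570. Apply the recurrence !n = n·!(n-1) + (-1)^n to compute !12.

176214841

!12 = 12·14684570 + 1 = 176214841.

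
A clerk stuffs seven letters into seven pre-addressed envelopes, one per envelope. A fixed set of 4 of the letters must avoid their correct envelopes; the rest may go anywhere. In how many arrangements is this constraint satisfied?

Inclusion-exclusion on the 4 forbidden self-matches:
Σ_{j=0}^{4} (-1)^j C(4,j)(7-j)!
= C(4,0)·7! - C(4,1)·6! + C(4,2)·5! - C(4,3)·4! + C(4,4)·3!
= 5040 - 2880 + 720 - 96 + 6
= 2790

2790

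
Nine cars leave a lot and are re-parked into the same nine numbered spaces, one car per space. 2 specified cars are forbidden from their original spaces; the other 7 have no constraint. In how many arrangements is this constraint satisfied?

287280

Let A_j be the event that the j-th constrained one is fixed. By inclusion-exclusion over the 2 events:
Σ_{j=0}^{2} (-1)^j C(2,j)(9-j)!
= C(2,0)·9! - C(2,1)·8! + C(2,2)·7!
= 362880 - 80640 + 5040
= 287280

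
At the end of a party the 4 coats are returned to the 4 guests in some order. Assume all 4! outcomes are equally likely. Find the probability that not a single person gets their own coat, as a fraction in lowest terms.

3/8

Favorable outcomes: !4 = 9.
Total outcomes: 4! = 24.
Probability = 9/24 = 3/8.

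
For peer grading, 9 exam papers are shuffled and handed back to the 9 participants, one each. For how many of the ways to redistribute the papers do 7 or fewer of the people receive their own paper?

362879

Sum C(9,i)·!(9-i) for i = 0..7:
  i=0: C(9,0)·!9 = 1·133496 = 133496
  i=1: C(9,1)·!8 = 9·14833 = 133497
  i=2: C(9,2)·!7 = 36·1854 = 66744
  i=3: C(9,3)·!6 = 84·265 = 22260
  i=4: C(9,4)·!5 = 126·44 = 5544
  i=5: C(9,5)·!4 = 126·9 = 1134
  i=6: C(9,6)·!3 = 84·2 = 168
  i=7: C(9,7)·!2 = 36·1 = 36
Total = 362879.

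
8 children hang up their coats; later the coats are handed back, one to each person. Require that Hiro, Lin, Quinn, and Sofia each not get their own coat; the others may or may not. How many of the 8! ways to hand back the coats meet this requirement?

24024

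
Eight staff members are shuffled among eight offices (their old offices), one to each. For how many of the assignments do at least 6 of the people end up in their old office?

# with exactly i fixed is C(8,i)·!(8-i); sum over i=6..8:
  i=6: C(8,6)·!2 = 28·1 = 28
  i=7: C(8,7)·!1 = 8·0 = 0
  i=8: C(8,8)·!0 = 1·1 = 1
Total = 29.

29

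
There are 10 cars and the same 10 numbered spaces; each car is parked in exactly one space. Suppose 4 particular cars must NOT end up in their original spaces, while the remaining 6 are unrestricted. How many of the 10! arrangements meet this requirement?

2399760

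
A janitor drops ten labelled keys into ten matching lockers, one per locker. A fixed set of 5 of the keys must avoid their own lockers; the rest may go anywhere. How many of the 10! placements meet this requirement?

Inclusion-exclusion on the 5 forbidden self-matches:
Σ_{j=0}^{5} (-1)^j C(5,j)(10-j)!
= C(5,0)·10! - C(5,1)·9! + C(5,2)·8! - C(5,3)·7! + C(5,4)·6! - C(5,5)·5!
= 3628800 - 1814400 + 403200 - 50400 + 3600 - 120
= 2170680

2170680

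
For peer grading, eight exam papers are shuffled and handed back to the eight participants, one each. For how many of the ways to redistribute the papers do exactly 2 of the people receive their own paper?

Choose which 2 of the 8 are fixed: C(8,2) = 28.
The other 6 form a derangement: !6 = 265.
Total: 28 × 265 = 7420.

7420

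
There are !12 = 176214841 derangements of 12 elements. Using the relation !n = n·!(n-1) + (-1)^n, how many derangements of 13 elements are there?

!13 = 13·176214841 - 1 = 2290792932.

2290792932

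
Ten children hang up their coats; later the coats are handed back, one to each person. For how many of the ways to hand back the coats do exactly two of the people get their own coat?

Choose which 2 of the 10 are fixed: C(10,2) = 45.
The remaining 8 must be deranged: !8 = 14833.
Total: 45 × 14833 = 667485.

667485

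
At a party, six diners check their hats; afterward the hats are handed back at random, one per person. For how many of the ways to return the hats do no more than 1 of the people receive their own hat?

529

Sum C(6,i)·!(6-i) for i = 0..1:
  i=0: C(6,0)·!6 = 1·265 = 265
  i=1: C(6,1)·!5 = 6·44 = 264
Total = 529.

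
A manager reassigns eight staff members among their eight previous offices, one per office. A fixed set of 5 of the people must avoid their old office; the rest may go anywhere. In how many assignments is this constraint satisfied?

21234

Inclusion-exclusion on the 5 forbidden self-matches:
Σ_{j=0}^{5} (-1)^j C(5,j)(8-j)!
= C(5,0)·8! - C(5,1)·7! + C(5,2)·6! - C(5,3)·5! + C(5,4)·4! - C(5,5)·3!
= 40320 - 25200 + 7200 - 1200 + 120 - 6
= 21234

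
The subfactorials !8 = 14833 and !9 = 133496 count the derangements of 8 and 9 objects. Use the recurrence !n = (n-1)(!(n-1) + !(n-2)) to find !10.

!10 = (10-1)·(!9 + !8) = 9·(133496 + 14833) = 9·148329 = 1334961.

1334961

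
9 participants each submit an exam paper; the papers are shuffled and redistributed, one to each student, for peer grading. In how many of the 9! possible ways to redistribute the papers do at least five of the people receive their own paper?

# with exactly i fixed is C(9,i)·!(9-i); sum over i=5..9:
  i=5: C(9,5)·!4 = 126·9 = 1134
  i=6: C(9,6)·!3 = 84·2 = 168
  i=7: C(9,7)·!2 = 36·1 = 36
  i=8: C(9,8)·!1 = 9·0 = 0
  i=9: C(9,9)·!0 = 1·1 = 1
Total = 1339.

1339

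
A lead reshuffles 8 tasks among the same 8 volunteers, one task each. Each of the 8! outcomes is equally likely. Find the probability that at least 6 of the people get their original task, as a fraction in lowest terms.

Favorable outcomes: Σ_{i≥6} C(8,i)·!(8-i) = 28·1 + 8·0 + 1·1 = 29.
Total outcomes: 8! = 40320.
Probability = 29/40320 = 29/40320.

29/40320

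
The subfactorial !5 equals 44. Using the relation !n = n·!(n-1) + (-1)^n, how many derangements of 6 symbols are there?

265

!6 = 6·44 + 1 = 265.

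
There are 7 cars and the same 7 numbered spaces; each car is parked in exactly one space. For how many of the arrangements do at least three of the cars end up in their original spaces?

407

# with exactly i fixed is C(7,i)·!(7-i); sum over i=3..7:
  i=3: C(7,3)·!4 = 35·9 = 315
  i=4: C(7,4)·!3 = 35·2 = 70
  i=5: C(7,5)·!2 = 21·1 = 21
  i=6: C(7,6)·!1 = 7·0 = 0
  i=7: C(7,7)·!0 = 1·1 = 1
Total = 407.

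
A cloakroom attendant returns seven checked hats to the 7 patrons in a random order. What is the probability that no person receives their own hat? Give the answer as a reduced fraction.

103/280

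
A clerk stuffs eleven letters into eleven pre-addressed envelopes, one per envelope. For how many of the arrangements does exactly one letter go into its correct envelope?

14684571

Pick the single fixed position: C(11,1) = 11 ways.
The remaining 10 must be deranged: !10 = 1334961.
Total: 11 × 1334961 = 14684571.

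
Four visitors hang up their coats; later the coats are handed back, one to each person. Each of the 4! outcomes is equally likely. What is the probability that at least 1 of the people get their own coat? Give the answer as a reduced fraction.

Favorable outcomes: Σ_{i≥1} C(4,i)·!(4-i) = 4·2 + 6·1 + 4·0 + 1·1 = 15.
Total outcomes: 4! = 24.
Probability = 15/24 = 5/8.

5/8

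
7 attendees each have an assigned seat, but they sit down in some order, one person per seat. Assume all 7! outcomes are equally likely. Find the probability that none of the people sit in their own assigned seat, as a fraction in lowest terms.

Favorable outcomes: !7 = 1854.
Total outcomes: 7! = 5040.
Probability = 1854/5040 = 103/280.

103/280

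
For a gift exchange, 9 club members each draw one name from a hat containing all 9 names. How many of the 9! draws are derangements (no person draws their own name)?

133496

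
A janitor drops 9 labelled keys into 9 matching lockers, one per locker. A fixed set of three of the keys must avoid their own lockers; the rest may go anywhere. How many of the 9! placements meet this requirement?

Inclusion-exclusion on the 3 forbidden self-matches:
Σ_{j=0}^{3} (-1)^j C(3,j)(9-j)!
= C(3,0)·9! - C(3,1)·8! + C(3,2)·7! - C(3,3)·6!
= 362880 - 120960 + 15120 - 720
= 256320

256320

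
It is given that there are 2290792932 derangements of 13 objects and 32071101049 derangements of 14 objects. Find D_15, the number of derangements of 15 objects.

481066515734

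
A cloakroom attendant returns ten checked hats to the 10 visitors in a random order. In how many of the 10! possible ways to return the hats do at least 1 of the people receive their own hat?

2293839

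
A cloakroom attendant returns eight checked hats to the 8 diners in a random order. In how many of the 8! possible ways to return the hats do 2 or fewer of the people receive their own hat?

37085

Sum C(8,i)·!(8-i) for i = 0..2:
  i=0: C(8,0)·!8 = 1·14833 = 14833
  i=1: C(8,1)·!7 = 8·1854 = 14832
  i=2: C(8,2)·!6 = 28·265 = 7420
Total = 37085.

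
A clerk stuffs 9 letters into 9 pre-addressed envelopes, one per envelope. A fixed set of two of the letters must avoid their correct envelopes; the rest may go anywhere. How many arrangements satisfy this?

287280

Inclusion-exclusion on the 2 forbidden self-matches:
Σ_{j=0}^{2} (-1)^j C(2,j)(9-j)!
= C(2,0)·9! - C(2,1)·8! + C(2,2)·7!
= 362880 - 80640 + 5040
= 287280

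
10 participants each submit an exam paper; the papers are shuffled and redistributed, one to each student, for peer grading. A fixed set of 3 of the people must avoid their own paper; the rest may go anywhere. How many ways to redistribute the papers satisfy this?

2656080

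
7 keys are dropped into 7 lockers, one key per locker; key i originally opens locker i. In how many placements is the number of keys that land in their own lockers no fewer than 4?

Sum C(7,i)·!(7-i) for i = 4..7:
  i=4: C(7,4)·!3 = 35·2 = 70
  i=5: C(7,5)·!2 = 21·1 = 21
  i=6: C(7,6)·!1 = 7·0 = 0
  i=7: C(7,7)·!0 = 1·1 = 1
Total = 92.

92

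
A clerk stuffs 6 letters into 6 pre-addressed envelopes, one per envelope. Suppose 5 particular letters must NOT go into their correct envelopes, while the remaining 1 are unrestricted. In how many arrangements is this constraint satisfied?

309

Inclusion-exclusion on the 5 forbidden self-matches:
Σ_{j=0}^{5} (-1)^j C(5,j)(6-j)!
= C(5,0)·6! - C(5,1)·5! + C(5,2)·4! - C(5,3)·3! + C(5,4)·2! - C(5,5)·1!
= 720 - 600 + 240 - 60 + 10 - 1
= 309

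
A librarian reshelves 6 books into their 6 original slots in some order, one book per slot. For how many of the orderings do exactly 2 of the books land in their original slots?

135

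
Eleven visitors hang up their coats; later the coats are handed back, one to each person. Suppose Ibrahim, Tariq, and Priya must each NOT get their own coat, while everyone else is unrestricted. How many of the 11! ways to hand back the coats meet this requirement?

30078720

Inclusion-exclusion on the 3 forbidden self-matches:
Σ_{j=0}^{3} (-1)^j C(3,j)(11-j)!
= C(3,0)·11! - C(3,1)·10! + C(3,2)·9! - C(3,3)·8!
= 39916800 - 10886400 + 1088640 - 40320
= 30078720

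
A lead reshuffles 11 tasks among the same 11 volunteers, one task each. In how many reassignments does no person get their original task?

The subfactorial !11 = [11!/e] (nearest integer).
11! = 39916800, and 39916800/e ≈ 14684570.08, so !11 = 14684570.

14684570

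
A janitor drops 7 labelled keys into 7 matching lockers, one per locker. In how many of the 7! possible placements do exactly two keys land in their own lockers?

Pick the 2 fixed positions: C(7,2) = 21 ways.
The remaining 5 must be deranged: !5 = 44.
Total: 21 × 44 = 924.

924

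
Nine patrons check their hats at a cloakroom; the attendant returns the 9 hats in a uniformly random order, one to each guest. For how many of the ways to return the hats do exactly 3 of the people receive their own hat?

Choose which 3 of the 9 are fixed: C(9,3) = 84.
The other 6 form a derangement: !6 = 265.
Total: 84 × 265 = 22260.

22260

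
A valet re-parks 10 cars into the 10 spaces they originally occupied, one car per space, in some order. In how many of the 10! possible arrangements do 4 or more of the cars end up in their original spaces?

68914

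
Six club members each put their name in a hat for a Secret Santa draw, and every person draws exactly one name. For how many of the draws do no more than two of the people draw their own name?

Sum C(6,i)·!(6-i) for i = 0..2:
  i=0: C(6,0)·!6 = 1·265 = 265
  i=1: C(6,1)·!5 = 6·44 = 264
  i=2: C(6,2)·!4 = 15·9 = 135
Total = 664.

664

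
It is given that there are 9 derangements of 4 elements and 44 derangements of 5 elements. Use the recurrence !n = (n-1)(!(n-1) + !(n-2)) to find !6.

265

!6 = (6-1)·(!5 + !4) = 5·(44 + 9) = 5·53 = 265.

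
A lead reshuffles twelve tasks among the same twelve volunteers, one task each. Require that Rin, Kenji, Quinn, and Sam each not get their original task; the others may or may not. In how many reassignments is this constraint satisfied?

Let A_j be the event that the j-th constrained one is fixed. By inclusion-exclusion over the 4 events:
Σ_{j=0}^{4} (-1)^j C(4,j)(12-j)!
= C(4,0)·12! - C(4,1)·11! + C(4,2)·10! - C(4,3)·9! + C(4,4)·8!
= 479001600 - 159667200 + 21772800 - 1451520 + 40320
= 339696000

339696000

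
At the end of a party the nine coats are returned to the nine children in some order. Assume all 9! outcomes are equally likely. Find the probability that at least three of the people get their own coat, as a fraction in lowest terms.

29143/362880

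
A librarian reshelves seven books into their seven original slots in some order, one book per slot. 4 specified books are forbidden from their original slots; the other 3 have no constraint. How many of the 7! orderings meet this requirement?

Let A_j be the event that the j-th constrained one is fixed. By inclusion-exclusion over the 4 events:
Σ_{j=0}^{4} (-1)^j C(4,j)(7-j)!
= C(4,0)·7! - C(4,1)·6! + C(4,2)·5! - C(4,3)·4! + C(4,4)·3!
= 5040 - 2880 + 720 - 96 + 6
= 2790

2790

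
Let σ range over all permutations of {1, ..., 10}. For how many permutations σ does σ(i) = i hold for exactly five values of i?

11088

Pick the 5 fixed positions: C(10,5) = 252 ways.
The remaining 5 must be deranged: !5 = 44.
Total: 252 × 44 = 11088.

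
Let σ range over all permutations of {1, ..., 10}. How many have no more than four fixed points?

3615536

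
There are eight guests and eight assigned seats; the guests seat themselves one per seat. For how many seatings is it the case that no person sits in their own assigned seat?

The subfactorial !8 = [8!/e] (nearest integer).
8! = 40320, and 40320/e ≈ 14832.90, so !8 = 14833.

14833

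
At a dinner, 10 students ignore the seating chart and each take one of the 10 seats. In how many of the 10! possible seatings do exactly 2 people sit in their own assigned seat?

Pick the 2 fixed positions: C(10,2) = 45 ways.
The other 8 form a derangement: !8 = 14833.
Total: 45 × 14833 = 667485.

667485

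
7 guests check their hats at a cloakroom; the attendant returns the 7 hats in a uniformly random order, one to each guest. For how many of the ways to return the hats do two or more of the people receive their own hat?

Sum C(7,i)·!(7-i) for i = 2..7:
  i=2: C(7,2)·!5 = 21·44 = 924
  i=3: C(7,3)·!4 = 35·9 = 315
  i=4: C(7,4)·!3 = 35·2 = 70
  i=5: C(7,5)·!2 = 21·1 = 21
  i=6: C(7,6)·!1 = 7·0 = 0
  i=7: C(7,7)·!0 = 1·1 = 1
Total = 1331.

1331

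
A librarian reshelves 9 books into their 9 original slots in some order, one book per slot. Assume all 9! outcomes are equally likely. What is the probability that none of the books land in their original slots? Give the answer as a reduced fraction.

Favorable outcomes: !9 = 133496.
Total outcomes: 9! = 362880.
Probability = 133496/362880 = 16687/45360.

16687/45360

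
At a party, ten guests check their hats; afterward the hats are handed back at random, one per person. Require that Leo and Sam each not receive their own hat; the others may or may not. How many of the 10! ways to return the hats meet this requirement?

2943360

Inclusion-exclusion on the 2 forbidden self-matches:
Σ_{j=0}^{2} (-1)^j C(2,j)(10-j)!
= C(2,0)·10! - C(2,1)·9! + C(2,2)·8!
= 3628800 - 725760 + 40320
= 2943360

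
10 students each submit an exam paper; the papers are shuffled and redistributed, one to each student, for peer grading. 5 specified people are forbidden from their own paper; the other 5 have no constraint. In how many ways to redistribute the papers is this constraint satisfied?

Inclusion-exclusion on the 5 forbidden self-matches:
Σ_{j=0}^{5} (-1)^j C(5,j)(10-j)!
= C(5,0)·10! - C(5,1)·9! + C(5,2)·8! - C(5,3)·7! + C(5,4)·6! - C(5,5)·5!
= 3628800 - 1814400 + 403200 - 50400 + 3600 - 120
= 2170680

2170680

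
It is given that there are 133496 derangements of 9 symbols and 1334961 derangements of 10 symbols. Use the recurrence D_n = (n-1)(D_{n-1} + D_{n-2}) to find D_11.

14684570

D_11 = (11-1)·(D_10 + D_9) = 10·(1334961 + 133496) = 10·1468457 = 14684570.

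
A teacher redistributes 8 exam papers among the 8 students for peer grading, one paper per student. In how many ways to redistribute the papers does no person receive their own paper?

14833

The subfactorial !8 = [8!/e] (nearest integer).
8! = 40320, and 40320/e ≈ 14832.90, so !8 = 14833.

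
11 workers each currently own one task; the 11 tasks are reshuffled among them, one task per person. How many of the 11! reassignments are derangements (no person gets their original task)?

14684570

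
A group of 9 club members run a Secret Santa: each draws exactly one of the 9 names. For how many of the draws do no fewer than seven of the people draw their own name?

# with exactly i fixed is C(9,i)·!(9-i); sum over i=7..9:
  i=7: C(9,7)·!2 = 36·1 = 36
  i=8: C(9,8)·!1 = 9·0 = 0
  i=9: C(9,9)·!0 = 1·1 = 1
Total = 37.

37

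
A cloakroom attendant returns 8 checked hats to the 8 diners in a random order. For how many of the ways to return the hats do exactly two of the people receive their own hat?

Choose which 2 of the 8 are fixed: C(8,2) = 28.
The remaining 6 must be deranged: !6 = 265.
Total: 28 × 265 = 7420.

7420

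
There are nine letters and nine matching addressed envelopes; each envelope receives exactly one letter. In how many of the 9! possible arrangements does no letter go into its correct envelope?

133496

!9 = 9! · Σ_{k=0}^{9} (-1)^k/k!
= 9! - 9!/1! + 9!/2! - 9!/3! + 9!/4! - 9!/5! + 9!/6! - 9!/7! + 9!/8! - 9!/9!
= 362880 - 362880 + 181440 - 60480 + 15120 - 3024 + 504 - 72 + 9 - 1
= 133496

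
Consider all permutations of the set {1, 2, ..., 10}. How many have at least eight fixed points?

46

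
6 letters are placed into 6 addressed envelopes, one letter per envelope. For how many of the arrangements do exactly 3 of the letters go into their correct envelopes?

Choose which 3 of the 6 are fixed: C(6,3) = 20.
The other 3 form a derangement: !3 = 2.
Total: 20 × 2 = 40.

40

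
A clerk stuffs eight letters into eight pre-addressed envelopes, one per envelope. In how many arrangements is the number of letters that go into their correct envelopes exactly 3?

Pick the 3 fixed positions: C(8,3) = 56 ways.
The other 5 form a derangement: !5 = 44.
Total: 56 × 44 = 2464.

2464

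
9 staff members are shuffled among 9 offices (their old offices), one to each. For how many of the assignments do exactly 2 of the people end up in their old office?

66744

Choose which 2 of the 9 are fixed: C(9,2) = 36.
The other 7 form a derangement: !7 = 1854.
Total: 36 × 1854 = 66744.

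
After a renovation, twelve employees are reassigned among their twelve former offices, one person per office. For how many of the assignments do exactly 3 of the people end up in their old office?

29369120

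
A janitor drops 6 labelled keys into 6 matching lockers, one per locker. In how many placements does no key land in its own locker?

265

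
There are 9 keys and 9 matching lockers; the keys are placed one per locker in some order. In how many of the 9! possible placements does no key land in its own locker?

133496

Recurrence: !9 = 9·!8 + (-1)^9.
!9 = 9·14833 - 1 = 133496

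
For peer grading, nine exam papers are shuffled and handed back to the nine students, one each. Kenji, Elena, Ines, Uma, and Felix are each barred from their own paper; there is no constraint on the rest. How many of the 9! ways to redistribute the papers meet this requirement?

205056

Let A_j be the event that the j-th constrained one is fixed. By inclusion-exclusion over the 5 events:
Σ_{j=0}^{5} (-1)^j C(5,j)(9-j)!
= C(5,0)·9! - C(5,1)·8! + C(5,2)·7! - C(5,3)·6! + C(5,4)·5! - C(5,5)·4!
= 362880 - 201600 + 50400 - 7200 + 600 - 24
= 205056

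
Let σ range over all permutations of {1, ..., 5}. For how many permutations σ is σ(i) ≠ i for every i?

44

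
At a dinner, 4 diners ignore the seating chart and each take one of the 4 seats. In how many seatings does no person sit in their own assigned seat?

By inclusion-exclusion, !4 = Σ (-1)^k · 4!/k! for k=0..4
= 4! - 4!/1! + 4!/2! - 4!/3! + 4!/4!
= 24 - 24 + 12 - 4 + 1
= 9

9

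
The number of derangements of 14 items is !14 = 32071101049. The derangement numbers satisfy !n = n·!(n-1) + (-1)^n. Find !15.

481066515734

!15 = 15·32071101049 - 1 = 481066515734.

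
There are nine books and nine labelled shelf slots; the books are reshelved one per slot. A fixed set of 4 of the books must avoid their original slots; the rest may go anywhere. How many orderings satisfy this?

Let A_j be the event that the j-th constrained one is fixed. By inclusion-exclusion over the 4 events:
Σ_{j=0}^{4} (-1)^j C(4,j)(9-j)!
= C(4,0)·9! - C(4,1)·8! + C(4,2)·7! - C(4,3)·6! + C(4,4)·5!
= 362880 - 161280 + 30240 - 2880 + 120
= 229080

229080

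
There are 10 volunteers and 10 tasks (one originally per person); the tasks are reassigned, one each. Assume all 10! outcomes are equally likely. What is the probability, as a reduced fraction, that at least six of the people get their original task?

17/28350

Favorable outcomes: Σ_{i≥6} C(10,i)·!(10-i) = 210·9 + 120·2 + 45·1 + 10·0 + 1·1 = 2176.
Total outcomes: 10! = 3628800.
Probability = 2176/3628800 = 17/28350.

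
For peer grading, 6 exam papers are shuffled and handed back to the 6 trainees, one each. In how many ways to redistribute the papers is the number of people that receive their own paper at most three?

704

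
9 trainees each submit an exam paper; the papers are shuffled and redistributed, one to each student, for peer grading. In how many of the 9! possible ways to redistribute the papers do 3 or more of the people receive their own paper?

29143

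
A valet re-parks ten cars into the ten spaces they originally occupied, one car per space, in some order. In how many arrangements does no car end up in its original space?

1334961

!10 = 10! · Σ_{k=0}^{10} (-1)^k/k!
= 10! - 10!/1! + 10!/2! - 10!/3! + 10!/4! - 10!/5! + 10!/6! - 10!/7! + 10!/8! - 10!/9! + 10!/10!
= 3628800 - 3628800 + 1814400 - 604800 + 151200 - 30240 + 5040 - 720 + 90 - 10 + 1
= 1334961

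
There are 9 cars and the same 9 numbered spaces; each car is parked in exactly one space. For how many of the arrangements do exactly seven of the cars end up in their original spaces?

36

Pick the 7 fixed positions: C(9,7) = 36 ways.
The remaining 2 must be deranged: !2 = 1.
Total: 36 × 1 = 36.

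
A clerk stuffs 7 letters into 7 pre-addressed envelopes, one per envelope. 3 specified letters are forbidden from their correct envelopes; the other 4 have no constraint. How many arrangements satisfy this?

Inclusion-exclusion on the 3 forbidden self-matches:
Σ_{j=0}^{3} (-1)^j C(3,j)(7-j)!
= C(3,0)·7! - C(3,1)·6! + C(3,2)·5! - C(3,3)·4!
= 5040 - 2160 + 360 - 24
= 3216

3216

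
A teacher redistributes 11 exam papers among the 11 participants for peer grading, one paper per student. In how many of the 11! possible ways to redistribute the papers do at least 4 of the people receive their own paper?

757934

# with exactly i fixed is C(11,i)·!(11-i); sum over i=4..11:
  i=4: C(11,4)·!7 = 330·1854 = 611820
  i=5: C(11,5)·!6 = 462·265 = 122430
  i=6: C(11,6)·!5 = 462·44 = 20328
  i=7: C(11,7)·!4 = 330·9 = 2970
  i=8: C(11,8)·!3 = 165·2 = 330
  i=9: C(11,9)·!2 = 55·1 = 55
  i=10: C(11,10)·!1 = 11·0 = 0
  i=11: C(11,11)·!0 = 1·1 = 1
Total = 757934.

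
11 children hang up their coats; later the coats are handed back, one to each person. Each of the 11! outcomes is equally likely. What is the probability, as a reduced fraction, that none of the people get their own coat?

1468457/3991680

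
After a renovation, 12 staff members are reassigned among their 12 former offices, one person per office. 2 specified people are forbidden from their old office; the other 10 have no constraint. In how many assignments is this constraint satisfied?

402796800

Let A_j be the event that the j-th constrained one is fixed. By inclusion-exclusion over the 2 events:
Σ_{j=0}^{2} (-1)^j C(2,j)(12-j)!
= C(2,0)·12! - C(2,1)·11! + C(2,2)·10!
= 479001600 - 79833600 + 3628800
= 402796800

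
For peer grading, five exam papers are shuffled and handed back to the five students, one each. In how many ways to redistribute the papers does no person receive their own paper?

44

!5 = 5! · Σ_{k=0}^{5} (-1)^k/k!
= 5! - 5!/1! + 5!/2! - 5!/3! + 5!/4! - 5!/5!
= 120 - 120 + 60 - 20 + 5 - 1
= 44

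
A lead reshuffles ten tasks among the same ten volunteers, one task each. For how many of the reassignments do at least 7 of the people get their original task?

286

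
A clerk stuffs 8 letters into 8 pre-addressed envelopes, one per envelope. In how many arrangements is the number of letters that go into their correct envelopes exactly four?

630

Choose which 4 of the 8 are fixed: C(8,4) = 70.
The other 4 form a derangement: !4 = 9.
Total: 70 × 9 = 630.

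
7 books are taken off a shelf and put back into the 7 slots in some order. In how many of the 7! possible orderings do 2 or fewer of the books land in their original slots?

# with exactly i fixed is C(7,i)·!(7-i); sum over i=0..2:
  i=0: C(7,0)·!7 = 1·1854 = 1854
  i=1: C(7,1)·!6 = 7·265 = 1855
  i=2: C(7,2)·!5 = 21·44 = 924
Total = 4633.

4633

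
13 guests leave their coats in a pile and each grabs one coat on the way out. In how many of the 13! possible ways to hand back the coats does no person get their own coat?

2290792932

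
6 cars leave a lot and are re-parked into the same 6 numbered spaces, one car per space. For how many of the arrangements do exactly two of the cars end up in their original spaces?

135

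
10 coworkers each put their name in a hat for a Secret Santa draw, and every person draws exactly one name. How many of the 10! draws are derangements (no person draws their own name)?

The number of derangements of 10 is !10 = Σ_{k=0}^{10} (-1)^k·10!/k!
= 10! - 10!/1! + 10!/2! - 10!/3! + 10!/4! - 10!/5! + 10!/6! - 10!/7! + 10!/8! - 10!/9! + 10!/10!
= 3628800 - 3628800 + 1814400 - 604800 + 151200 - 30240 + 5040 - 720 + 90 - 10 + 1
= 1334961

1334961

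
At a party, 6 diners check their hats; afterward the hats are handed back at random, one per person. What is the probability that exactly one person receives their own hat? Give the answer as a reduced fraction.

11/30

Favorable outcomes: C(6,1)·!5 = 6·44 = 264.
Total outcomes: 6! = 720.
Probability = 264/720 = 11/30.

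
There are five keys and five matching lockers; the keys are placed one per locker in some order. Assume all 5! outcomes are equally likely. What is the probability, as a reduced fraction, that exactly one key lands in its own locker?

3/8

Favorable outcomes: C(5,1)·!4 = 5·9 = 45.
Total outcomes: 5! = 120.
Probability = 45/120 = 3/8.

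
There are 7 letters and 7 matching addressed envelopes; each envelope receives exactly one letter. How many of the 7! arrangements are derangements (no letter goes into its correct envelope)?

1854

Recurrence: !7 = 7·!6 + (-1)^7.
!7 = 7·265 - 1 = 1854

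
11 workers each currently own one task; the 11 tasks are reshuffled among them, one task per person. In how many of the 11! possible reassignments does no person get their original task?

14684570

!11 is the nearest integer to 11!/e.
11! = 39916800, and 39916800/e ≈ 14684570.08, so !11 = 14684570.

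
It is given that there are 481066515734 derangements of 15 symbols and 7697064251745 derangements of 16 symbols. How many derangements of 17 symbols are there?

!17 = (17-1)·(!16 + !15) = 16·(7697064251745 + 481066515734) = 16·8178130767479 = 130850092279664.

130850092279664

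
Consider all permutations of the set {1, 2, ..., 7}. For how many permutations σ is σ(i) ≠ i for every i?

Use !n = (n-1)(!(n-1) + !(n-2)).
!7 = 6·(265 + 44) = 6·309 = 1854

1854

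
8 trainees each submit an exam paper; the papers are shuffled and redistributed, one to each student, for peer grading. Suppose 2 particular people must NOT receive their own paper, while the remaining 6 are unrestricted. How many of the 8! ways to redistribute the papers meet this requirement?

30960

Let A_j be the event that the j-th constrained one is fixed. By inclusion-exclusion over the 2 events:
Σ_{j=0}^{2} (-1)^j C(2,j)(8-j)!
= C(2,0)·8! - C(2,1)·7! + C(2,2)·6!
= 40320 - 10080 + 720
= 30960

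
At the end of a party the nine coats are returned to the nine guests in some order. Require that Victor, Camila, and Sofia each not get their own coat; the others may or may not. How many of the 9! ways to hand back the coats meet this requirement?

256320

Inclusion-exclusion on the 3 forbidden self-matches:
Σ_{j=0}^{3} (-1)^j C(3,j)(9-j)!
= C(3,0)·9! - C(3,1)·8! + C(3,2)·7! - C(3,3)·6!
= 362880 - 120960 + 15120 - 720
= 256320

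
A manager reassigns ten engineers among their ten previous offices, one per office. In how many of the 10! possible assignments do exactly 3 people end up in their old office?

222480

Pick the 3 fixed positions: C(10,3) = 120 ways.
The remaining 7 must be deranged: !7 = 1854.
Total: 120 × 1854 = 222480.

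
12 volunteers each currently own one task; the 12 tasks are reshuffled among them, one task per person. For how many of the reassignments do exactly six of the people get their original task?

Pick the 6 fixed positions: C(12,6) = 924 ways.
The other 6 form a derangement: !6 = 265.
Total: 924 × 265 = 244860.

244860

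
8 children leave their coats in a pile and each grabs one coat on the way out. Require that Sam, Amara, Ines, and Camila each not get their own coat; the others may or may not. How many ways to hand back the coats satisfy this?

24024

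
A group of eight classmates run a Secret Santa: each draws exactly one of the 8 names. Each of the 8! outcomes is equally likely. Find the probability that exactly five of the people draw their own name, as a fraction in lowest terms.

Favorable outcomes: C(8,5)·!3 = 56·2 = 112.
Total outcomes: 8! = 40320.
Probability = 112/40320 = 1/360.

1/360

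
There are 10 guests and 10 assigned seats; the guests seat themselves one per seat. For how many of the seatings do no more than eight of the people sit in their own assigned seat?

3628799

Sum C(10,i)·!(10-i) for i = 0..8:
  i=0: C(10,0)·!10 = 1·1334961 = 1334961
  i=1: C(10,1)·!9 = 10·133496 = 1334960
  i=2: C(10,2)·!8 = 45·14833 = 667485
  i=3: C(10,3)·!7 = 120·1854 = 222480
  i=4: C(10,4)·!6 = 210·265 = 55650
  i=5: C(10,5)·!5 = 252·44 = 11088
  i=6: C(10,6)·!4 = 210·9 = 1890
  i=7: C(10,7)·!3 = 120·2 = 240
  i=8: C(10,8)·!2 = 45·1 = 45
Total = 3628799.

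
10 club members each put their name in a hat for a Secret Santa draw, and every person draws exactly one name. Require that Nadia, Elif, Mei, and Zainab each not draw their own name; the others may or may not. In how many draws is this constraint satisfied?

2399760

Let A_j be the event that the j-th constrained one is fixed. By inclusion-exclusion over the 4 events:
Σ_{j=0}^{4} (-1)^j C(4,j)(10-j)!
= C(4,0)·10! - C(4,1)·9! + C(4,2)·8! - C(4,3)·7! + C(4,4)·6!
= 3628800 - 1451520 + 241920 - 20160 + 720
= 2399760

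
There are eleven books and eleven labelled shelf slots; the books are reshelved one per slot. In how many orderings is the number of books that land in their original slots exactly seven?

2970

Choose which 7 of the 11 are fixed: C(11,7) = 330.
The remaining 4 must be deranged: !4 = 9.
Total: 330 × 9 = 2970.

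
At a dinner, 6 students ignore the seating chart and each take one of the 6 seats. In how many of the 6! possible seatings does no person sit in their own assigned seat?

The subfactorial !6 = [6!/e] (nearest integer).
6! = 720, and 720/e ≈ 264.87, so !6 = 265.

265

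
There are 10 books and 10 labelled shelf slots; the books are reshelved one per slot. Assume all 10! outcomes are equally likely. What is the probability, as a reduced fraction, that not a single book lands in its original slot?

Favorable outcomes: !10 = 1334961.
Total outcomes: 10! = 3628800.
Probability = 1334961/3628800 = 16481/44800.

16481/44800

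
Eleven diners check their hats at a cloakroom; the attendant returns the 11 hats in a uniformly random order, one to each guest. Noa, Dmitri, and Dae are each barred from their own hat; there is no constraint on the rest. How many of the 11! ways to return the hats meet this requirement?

Inclusion-exclusion on the 3 forbidden self-matches:
Σ_{j=0}^{3} (-1)^j C(3,j)(11-j)!
= C(3,0)·11! - C(3,1)·10! + C(3,2)·9! - C(3,3)·8!
= 39916800 - 10886400 + 1088640 - 40320
= 30078720

30078720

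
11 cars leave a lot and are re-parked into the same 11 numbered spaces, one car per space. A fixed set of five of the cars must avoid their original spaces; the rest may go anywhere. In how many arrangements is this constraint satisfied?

25022880

Let A_j be the event that the j-th constrained one is fixed. By inclusion-exclusion over the 5 events:
Σ_{j=0}^{5} (-1)^j C(5,j)(11-j)!
= C(5,0)·11! - C(5,1)·10! + C(5,2)·9! - C(5,3)·8! + C(5,4)·7! - C(5,5)·6!
= 39916800 - 18144000 + 3628800 - 403200 + 25200 - 720
= 25022880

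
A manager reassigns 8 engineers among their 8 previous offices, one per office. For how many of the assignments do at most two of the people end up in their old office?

# with exactly i fixed is C(8,i)·!(8-i); sum over i=0..2:
  i=0: C(8,0)·!8 = 1·14833 = 14833
  i=1: C(8,1)·!7 = 8·1854 = 14832
  i=2: C(8,2)·!6 = 28·265 = 7420
Total = 37085.

37085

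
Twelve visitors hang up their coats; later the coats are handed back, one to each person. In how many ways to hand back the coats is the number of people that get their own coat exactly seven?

34848

Choose which 7 of the 12 are fixed: C(12,7) = 792.
The remaining 5 must be deranged: !5 = 44.
Total: 792 × 44 = 34848.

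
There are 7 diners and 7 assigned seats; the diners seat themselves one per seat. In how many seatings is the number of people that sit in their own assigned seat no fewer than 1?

3186

# with exactly i fixed is C(7,i)·!(7-i); sum over i=1..7:
  i=1: C(7,1)·!6 = 7·265 = 1855
  i=2: C(7,2)·!5 = 21·44 = 924
  i=3: C(7,3)·!4 = 35·9 = 315
  i=4: C(7,4)·!3 = 35·2 = 70
  i=5: C(7,5)·!2 = 21·1 = 21
  i=6: C(7,6)·!1 = 7·0 = 0
  i=7: C(7,7)·!0 = 1·1 = 1
Total = 3186.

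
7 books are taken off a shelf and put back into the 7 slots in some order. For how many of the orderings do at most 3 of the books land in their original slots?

Sum C(7,i)·!(7-i) for i = 0..3:
  i=0: C(7,0)·!7 = 1·1854 = 1854
  i=1: C(7,1)·!6 = 7·265 = 1855
  i=2: C(7,2)·!5 = 21·44 = 924
  i=3: C(7,3)·!4 = 35·9 = 315
Total = 4948.

4948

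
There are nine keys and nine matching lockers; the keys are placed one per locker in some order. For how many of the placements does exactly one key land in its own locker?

133497

Pick the single fixed position: C(9,1) = 9 ways.
The remaining 8 must be deranged: !8 = 14833.
Total: 9 × 14833 = 133497.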